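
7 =7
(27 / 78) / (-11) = -9 / 286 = -0.03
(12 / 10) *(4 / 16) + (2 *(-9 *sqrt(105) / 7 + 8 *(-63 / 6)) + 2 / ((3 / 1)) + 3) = -4921 / 30 - 18 *sqrt(105) / 7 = -190.38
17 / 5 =3.40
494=494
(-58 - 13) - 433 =-504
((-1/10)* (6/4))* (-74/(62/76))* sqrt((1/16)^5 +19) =2109* sqrt(19922945)/158720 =59.31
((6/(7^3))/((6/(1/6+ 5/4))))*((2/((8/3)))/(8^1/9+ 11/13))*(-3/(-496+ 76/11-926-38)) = 2431/659525888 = 0.00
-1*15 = -15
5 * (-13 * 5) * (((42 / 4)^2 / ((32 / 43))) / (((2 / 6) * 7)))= -2641275 / 128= -20634.96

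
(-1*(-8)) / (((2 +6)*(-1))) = -1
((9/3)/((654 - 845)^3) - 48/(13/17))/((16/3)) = -17057348325/1449317168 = -11.77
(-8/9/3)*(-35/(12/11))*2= 1540/81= 19.01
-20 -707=-727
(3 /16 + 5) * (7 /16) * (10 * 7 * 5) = 101675 /128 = 794.34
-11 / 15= -0.73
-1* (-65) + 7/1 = 72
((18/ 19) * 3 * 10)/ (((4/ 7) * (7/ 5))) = 675/ 19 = 35.53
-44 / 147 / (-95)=44 / 13965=0.00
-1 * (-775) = 775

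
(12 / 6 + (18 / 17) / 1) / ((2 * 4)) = 13 / 34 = 0.38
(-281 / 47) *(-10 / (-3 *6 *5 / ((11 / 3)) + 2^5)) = 15455 / 1927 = 8.02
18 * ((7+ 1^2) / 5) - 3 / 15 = 143 / 5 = 28.60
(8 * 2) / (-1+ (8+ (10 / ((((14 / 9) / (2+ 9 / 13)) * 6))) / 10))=832 / 379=2.20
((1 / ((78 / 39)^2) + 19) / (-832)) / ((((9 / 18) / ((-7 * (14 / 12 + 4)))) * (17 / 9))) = 50127 / 56576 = 0.89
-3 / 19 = -0.16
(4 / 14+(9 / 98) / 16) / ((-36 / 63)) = -457 / 896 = -0.51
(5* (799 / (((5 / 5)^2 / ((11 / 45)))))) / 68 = 517 / 36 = 14.36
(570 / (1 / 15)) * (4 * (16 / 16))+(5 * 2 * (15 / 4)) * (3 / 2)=137025 / 4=34256.25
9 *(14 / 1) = 126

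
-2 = -2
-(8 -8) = 0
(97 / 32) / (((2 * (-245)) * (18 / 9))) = -97 / 31360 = -0.00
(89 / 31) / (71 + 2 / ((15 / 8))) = 1335 / 33511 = 0.04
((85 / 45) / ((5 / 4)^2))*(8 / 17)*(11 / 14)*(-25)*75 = -17600 / 21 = -838.10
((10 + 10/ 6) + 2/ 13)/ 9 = 461/ 351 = 1.31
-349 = -349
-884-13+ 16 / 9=-8057 / 9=-895.22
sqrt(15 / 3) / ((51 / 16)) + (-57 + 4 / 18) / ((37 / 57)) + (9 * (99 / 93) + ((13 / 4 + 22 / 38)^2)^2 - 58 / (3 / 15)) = -17558275593151 / 114799247616 + 16 * sqrt(5) / 51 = -152.25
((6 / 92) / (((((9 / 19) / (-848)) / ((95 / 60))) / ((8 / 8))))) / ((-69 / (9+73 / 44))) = 8973377 / 314226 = 28.56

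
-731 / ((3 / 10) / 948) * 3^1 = -6929880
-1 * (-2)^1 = 2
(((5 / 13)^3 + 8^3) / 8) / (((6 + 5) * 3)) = 1124989 / 580008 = 1.94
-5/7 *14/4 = -5/2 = -2.50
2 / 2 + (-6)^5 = -7775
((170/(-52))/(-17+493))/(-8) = 5/5824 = 0.00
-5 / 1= -5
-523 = -523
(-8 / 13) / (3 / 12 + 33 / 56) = -448 / 611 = -0.73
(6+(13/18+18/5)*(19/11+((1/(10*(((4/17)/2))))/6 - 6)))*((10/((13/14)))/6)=-9858919/463320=-21.28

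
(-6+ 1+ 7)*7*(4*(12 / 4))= 168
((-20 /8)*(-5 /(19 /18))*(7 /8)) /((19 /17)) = 26775 /2888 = 9.27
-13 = -13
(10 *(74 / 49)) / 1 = 740 / 49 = 15.10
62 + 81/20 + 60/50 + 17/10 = 1379/20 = 68.95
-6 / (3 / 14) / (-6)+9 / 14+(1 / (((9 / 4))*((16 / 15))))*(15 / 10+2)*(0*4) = 223 / 42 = 5.31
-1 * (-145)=145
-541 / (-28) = 541 / 28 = 19.32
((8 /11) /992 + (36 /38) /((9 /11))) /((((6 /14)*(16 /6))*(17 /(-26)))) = -2732457 /1762288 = -1.55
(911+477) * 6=8328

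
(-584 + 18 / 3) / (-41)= 578 / 41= 14.10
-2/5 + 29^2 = 4203/5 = 840.60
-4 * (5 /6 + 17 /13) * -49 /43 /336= 1169 /40248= 0.03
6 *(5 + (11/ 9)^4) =94892/ 2187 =43.39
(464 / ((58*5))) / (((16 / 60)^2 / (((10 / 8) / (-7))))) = -225 / 56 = -4.02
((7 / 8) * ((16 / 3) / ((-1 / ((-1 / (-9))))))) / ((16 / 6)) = -7 / 36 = -0.19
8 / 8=1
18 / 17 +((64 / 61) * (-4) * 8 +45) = 12947 / 1037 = 12.49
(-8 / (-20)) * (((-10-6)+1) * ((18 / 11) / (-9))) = 1.09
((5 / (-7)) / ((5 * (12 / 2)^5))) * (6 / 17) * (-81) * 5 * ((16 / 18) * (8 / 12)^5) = 80 / 260253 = 0.00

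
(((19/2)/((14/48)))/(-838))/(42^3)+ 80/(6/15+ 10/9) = 32595015277/615683628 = 52.94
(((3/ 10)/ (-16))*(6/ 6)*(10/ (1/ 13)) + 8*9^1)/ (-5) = -1113/ 80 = -13.91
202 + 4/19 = 3842/19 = 202.21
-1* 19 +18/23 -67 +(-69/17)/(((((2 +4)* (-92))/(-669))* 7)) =-1881307/21896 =-85.92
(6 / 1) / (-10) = -3 / 5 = -0.60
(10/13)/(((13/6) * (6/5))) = 50/169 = 0.30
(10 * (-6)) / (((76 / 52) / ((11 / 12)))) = -715 / 19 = -37.63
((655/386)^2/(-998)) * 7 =-3003175/148698008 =-0.02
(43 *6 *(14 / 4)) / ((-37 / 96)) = -86688 / 37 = -2342.92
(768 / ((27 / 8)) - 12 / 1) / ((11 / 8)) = 15520 / 99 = 156.77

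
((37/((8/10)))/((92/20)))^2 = 855625/8464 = 101.09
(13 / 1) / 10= 13 / 10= 1.30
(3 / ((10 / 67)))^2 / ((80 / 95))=767619 / 1600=479.76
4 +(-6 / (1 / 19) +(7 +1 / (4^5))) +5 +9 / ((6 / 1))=-98815 / 1024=-96.50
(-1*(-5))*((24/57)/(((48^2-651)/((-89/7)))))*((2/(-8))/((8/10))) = 2225/439698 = 0.01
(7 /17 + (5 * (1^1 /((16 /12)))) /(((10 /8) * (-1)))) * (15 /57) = -220 /323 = -0.68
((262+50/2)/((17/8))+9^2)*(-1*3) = -11019/17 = -648.18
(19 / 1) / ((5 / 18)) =342 / 5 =68.40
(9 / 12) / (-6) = -1 / 8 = -0.12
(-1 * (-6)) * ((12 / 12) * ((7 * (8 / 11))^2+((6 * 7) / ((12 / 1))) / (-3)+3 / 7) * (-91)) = -1663493 / 121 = -13747.88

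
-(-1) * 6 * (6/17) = 36/17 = 2.12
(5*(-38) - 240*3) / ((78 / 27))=-315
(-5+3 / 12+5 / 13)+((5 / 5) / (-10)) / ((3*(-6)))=-5101 / 1170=-4.36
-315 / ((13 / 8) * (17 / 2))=-5040 / 221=-22.81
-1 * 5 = -5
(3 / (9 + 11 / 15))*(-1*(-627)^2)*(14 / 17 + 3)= -1149902325 / 2482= -463296.67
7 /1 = 7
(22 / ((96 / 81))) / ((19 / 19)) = 297 / 16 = 18.56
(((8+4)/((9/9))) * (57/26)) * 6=2052/13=157.85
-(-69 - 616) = 685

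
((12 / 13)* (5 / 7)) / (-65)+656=776036 / 1183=655.99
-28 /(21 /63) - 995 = -1079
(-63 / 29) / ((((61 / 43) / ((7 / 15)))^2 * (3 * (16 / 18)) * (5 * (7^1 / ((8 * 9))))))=-2446227 / 13488625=-0.18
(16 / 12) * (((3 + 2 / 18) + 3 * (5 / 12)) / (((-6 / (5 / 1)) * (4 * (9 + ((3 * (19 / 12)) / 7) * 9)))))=-5495 / 68526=-0.08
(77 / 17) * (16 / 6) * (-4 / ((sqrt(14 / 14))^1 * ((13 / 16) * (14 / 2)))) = -5632 / 663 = -8.49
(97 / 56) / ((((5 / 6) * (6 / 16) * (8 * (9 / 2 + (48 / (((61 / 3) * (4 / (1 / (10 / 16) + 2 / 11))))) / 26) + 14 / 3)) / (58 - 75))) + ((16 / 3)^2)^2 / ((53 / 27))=1223366163337 / 2984713179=409.88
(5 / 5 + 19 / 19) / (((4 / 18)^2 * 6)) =27 / 4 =6.75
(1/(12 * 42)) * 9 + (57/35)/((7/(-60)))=-5465/392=-13.94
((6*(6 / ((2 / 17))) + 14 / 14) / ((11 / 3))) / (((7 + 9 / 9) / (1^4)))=921 / 88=10.47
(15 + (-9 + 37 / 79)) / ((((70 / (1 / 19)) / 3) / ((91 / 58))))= 19929 / 870580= 0.02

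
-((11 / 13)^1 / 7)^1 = -0.12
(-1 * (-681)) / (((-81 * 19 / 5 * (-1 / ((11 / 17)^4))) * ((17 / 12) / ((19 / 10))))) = 6647014 / 12778713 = 0.52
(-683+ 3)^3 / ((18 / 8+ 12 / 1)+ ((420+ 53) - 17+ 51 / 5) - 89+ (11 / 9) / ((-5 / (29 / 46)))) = -803565.81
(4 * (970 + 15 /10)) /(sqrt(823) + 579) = 1124997 /167209 - 1943 * sqrt(823) /167209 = 6.39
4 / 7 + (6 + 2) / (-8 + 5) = -44 / 21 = -2.10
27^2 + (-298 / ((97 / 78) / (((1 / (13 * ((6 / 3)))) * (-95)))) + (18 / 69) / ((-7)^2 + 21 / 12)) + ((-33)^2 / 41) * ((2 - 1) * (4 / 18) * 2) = 30013879507 / 18568613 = 1616.38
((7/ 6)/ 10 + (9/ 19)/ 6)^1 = 223/ 1140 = 0.20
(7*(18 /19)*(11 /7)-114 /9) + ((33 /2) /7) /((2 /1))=-1703 /1596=-1.07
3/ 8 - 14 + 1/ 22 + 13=-51/ 88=-0.58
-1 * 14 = -14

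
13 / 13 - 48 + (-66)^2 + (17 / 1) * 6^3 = 7981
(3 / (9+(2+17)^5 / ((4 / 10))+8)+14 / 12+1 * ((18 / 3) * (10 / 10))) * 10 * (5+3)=7098170440 / 12380529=573.33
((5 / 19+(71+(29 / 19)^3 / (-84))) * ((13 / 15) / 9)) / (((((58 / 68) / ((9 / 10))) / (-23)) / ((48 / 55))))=-834309529924 / 5743555125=-145.26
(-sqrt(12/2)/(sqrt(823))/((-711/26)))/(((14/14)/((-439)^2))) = 5010746 *sqrt(4938)/585153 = 601.74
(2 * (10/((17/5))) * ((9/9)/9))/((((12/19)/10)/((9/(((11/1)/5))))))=23750/561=42.34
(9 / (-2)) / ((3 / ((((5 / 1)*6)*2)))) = -90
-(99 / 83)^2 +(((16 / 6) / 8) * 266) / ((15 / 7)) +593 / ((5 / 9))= 68657122 / 62001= 1107.36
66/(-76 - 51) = -66/127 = -0.52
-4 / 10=-0.40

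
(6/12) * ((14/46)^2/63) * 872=3052/4761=0.64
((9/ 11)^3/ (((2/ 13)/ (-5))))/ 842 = -47385/ 2241404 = -0.02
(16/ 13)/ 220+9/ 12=0.76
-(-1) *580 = 580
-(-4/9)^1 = 4/9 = 0.44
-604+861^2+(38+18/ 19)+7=14074496/ 19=740762.95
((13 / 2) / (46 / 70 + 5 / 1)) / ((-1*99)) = -455 / 39204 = -0.01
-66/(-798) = 11/133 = 0.08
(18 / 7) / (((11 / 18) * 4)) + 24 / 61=6789 / 4697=1.45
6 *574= 3444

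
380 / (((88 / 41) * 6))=3895 / 132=29.51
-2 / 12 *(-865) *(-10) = -4325 / 3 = -1441.67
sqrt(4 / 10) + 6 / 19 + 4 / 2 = sqrt(10) / 5 + 44 / 19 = 2.95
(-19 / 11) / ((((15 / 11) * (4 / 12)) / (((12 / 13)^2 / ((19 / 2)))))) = -288 / 845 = -0.34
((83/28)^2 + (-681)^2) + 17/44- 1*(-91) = 4000338759/8624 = 463861.17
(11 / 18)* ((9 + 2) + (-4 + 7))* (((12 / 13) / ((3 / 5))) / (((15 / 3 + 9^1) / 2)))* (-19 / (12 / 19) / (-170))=3971 / 11934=0.33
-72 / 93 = -0.77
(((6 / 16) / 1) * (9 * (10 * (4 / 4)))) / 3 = 45 / 4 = 11.25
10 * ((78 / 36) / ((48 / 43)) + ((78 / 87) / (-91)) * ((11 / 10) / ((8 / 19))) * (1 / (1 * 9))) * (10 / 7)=2832745 / 102312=27.69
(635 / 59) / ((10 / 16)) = 1016 / 59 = 17.22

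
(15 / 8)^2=225 / 64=3.52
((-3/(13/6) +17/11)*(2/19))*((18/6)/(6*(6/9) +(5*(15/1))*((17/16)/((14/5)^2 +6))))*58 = 44310144/146769623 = 0.30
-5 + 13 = 8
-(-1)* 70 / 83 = 0.84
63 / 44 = 1.43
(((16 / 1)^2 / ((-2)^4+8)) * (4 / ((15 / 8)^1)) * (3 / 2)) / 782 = 256 / 5865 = 0.04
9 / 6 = 3 / 2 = 1.50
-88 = -88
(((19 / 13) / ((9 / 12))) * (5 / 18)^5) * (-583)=-34615625 / 18423288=-1.88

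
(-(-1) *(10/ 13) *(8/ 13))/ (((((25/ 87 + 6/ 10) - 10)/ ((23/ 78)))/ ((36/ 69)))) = -17400/ 2177227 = -0.01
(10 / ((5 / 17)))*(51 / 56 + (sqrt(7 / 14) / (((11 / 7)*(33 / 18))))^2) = 13533411 / 409948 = 33.01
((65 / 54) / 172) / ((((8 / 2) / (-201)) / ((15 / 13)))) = -1675 / 4128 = -0.41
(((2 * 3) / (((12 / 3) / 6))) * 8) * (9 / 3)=216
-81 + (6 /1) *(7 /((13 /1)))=-1011 /13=-77.77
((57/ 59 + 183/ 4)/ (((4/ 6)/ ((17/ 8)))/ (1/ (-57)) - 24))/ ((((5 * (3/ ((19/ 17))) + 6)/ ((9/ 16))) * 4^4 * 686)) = -72675/ 395060707328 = -0.00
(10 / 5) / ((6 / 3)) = 1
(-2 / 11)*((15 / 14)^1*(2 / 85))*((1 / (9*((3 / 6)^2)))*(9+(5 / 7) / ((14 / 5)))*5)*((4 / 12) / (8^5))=-4535 / 4728987648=-0.00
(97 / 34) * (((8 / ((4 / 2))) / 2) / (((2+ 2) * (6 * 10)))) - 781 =-3186383 / 4080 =-780.98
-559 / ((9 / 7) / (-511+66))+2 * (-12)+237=1743202 / 9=193689.11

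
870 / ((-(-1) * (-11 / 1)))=-79.09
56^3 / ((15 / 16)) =2809856 / 15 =187323.73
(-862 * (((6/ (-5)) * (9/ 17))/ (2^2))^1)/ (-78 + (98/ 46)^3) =-141587379/ 70667045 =-2.00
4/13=0.31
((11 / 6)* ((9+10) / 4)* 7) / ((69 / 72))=1463 / 23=63.61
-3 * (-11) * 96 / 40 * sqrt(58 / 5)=269.75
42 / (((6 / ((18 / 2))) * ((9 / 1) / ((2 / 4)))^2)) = 7 / 36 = 0.19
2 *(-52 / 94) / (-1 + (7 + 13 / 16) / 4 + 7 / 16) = -3328 / 4183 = -0.80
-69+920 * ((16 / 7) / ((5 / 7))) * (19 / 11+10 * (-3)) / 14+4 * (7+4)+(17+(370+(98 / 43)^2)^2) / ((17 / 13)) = 455087731386984 / 4475210509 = 101690.80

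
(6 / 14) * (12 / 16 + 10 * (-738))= -88551 / 28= -3162.54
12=12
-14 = -14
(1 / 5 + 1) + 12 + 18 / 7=15.77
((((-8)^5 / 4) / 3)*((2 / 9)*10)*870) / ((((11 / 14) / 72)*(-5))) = 96754967.27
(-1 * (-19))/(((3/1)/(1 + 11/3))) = 266/9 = 29.56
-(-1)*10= 10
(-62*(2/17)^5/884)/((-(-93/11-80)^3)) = -0.00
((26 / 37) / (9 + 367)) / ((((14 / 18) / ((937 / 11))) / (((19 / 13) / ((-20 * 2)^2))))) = 160227 / 856979200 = 0.00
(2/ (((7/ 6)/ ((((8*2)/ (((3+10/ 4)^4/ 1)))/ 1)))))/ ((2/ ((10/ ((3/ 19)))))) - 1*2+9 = 814689/ 102487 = 7.95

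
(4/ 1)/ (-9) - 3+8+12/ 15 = 241/ 45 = 5.36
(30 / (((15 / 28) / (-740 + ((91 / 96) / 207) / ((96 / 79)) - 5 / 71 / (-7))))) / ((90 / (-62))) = 21749761443877 / 761892480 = 28547.02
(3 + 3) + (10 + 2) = 18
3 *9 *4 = 108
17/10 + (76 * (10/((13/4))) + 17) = 252.55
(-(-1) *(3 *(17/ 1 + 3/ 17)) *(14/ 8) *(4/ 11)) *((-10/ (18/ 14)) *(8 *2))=-2289280/ 561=-4080.71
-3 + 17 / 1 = 14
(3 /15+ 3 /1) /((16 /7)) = 1.40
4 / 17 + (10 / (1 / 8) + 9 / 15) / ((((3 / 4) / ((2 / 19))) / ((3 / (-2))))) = -27024 / 1615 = -16.73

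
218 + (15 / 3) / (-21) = 4573 / 21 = 217.76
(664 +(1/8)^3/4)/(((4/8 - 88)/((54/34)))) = -12.05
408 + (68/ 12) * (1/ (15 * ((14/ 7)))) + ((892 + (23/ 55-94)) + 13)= 1207411/ 990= 1219.61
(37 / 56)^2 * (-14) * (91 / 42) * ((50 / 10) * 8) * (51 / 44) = -1512745 / 2464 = -613.94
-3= -3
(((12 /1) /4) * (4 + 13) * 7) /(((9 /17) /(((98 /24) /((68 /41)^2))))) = 576583 /576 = 1001.01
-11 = -11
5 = 5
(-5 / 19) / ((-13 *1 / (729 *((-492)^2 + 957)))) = 885811545 / 247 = 3586281.56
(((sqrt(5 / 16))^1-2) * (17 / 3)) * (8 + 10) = -204 + 51 * sqrt(5) / 2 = -146.98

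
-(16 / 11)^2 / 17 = -256 / 2057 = -0.12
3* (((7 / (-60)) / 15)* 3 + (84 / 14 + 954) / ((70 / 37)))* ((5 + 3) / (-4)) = -1065551 / 350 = -3044.43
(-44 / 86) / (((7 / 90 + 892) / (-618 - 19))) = 1261260 / 3452341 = 0.37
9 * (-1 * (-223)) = 2007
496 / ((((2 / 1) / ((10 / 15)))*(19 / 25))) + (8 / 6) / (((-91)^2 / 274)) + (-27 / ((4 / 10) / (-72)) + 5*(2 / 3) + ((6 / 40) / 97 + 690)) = 1761502988737 / 305237660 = 5770.92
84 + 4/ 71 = 5968/ 71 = 84.06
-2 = -2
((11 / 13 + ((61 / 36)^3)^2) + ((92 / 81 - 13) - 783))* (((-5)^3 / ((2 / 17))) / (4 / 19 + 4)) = 176030906045761225 / 905541451776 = 194392.99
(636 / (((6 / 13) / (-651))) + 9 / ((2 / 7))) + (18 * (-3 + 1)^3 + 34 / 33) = -897189.47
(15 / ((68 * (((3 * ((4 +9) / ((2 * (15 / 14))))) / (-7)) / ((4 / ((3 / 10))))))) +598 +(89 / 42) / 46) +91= 293720377 / 426972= 687.91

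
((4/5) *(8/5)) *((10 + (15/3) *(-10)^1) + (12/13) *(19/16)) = -16184/325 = -49.80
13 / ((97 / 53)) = 7.10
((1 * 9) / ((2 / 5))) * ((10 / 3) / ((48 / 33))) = 825 / 16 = 51.56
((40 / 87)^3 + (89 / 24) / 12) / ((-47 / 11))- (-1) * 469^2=217846753329539 / 990388512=219960.90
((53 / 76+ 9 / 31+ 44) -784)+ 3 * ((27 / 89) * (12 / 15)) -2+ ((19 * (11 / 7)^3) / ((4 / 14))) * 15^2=2944737694981 / 51372580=57321.20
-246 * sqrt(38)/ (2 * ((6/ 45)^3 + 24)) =-415125 * sqrt(38)/ 81008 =-31.59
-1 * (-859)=859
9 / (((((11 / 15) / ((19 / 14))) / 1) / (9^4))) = 109278.99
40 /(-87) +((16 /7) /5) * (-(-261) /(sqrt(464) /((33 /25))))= -40 /87 +1188 * sqrt(29) /875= 6.85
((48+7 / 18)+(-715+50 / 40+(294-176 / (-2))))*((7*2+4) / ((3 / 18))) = -30603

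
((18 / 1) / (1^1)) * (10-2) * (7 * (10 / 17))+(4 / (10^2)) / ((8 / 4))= 504017 / 850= 592.96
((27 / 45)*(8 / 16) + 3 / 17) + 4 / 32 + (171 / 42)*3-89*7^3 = -145247517 / 4760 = -30514.18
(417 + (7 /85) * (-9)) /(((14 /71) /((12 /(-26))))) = -974.32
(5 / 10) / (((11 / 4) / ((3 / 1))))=6 / 11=0.55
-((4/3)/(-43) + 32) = -4124/129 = -31.97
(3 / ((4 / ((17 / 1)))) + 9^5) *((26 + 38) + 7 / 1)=16773537 / 4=4193384.25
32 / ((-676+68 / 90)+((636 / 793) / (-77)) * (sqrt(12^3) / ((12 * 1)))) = -40785318604190160 / 860626866366938329+1258247390400 * sqrt(3) / 860626866366938329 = -0.05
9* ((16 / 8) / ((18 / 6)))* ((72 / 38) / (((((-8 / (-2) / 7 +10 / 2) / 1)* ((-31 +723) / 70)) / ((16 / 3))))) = 1.10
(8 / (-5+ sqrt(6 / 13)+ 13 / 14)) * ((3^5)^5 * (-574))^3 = 60124930143880792264250513393661206709651441408 * sqrt(78) / 13687+ 3182326659758261933414973601764496726560837005952 / 13687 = 271303840497821570332727100000000000000000000.00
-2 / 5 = -0.40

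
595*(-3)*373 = -665805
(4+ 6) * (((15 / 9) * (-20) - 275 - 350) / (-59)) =19750 / 177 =111.58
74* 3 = 222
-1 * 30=-30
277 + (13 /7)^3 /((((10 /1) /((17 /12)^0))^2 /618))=5429423 /17150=316.58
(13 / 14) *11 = 143 / 14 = 10.21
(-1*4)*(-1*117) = 468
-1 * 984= -984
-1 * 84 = -84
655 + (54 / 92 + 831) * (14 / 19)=554006 / 437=1267.75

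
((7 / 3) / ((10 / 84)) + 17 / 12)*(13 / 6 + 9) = 84487 / 360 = 234.69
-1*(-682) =682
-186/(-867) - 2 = -1.79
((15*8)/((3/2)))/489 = 80/489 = 0.16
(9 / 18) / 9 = 1 / 18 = 0.06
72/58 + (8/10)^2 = 1364/725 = 1.88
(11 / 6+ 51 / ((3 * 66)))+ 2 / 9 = 229 / 99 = 2.31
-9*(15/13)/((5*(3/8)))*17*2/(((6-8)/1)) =1224/13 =94.15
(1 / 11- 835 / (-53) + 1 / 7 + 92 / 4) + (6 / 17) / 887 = 2399274334 / 61537399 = 38.99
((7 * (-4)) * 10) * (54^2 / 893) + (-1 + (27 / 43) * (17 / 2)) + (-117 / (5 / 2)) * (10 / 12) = -72879313 / 76798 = -948.97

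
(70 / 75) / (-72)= -7 / 540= -0.01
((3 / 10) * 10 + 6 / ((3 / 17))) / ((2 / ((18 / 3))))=111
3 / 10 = 0.30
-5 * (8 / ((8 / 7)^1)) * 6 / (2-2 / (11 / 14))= 385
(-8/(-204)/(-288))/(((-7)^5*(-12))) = -1/1481167296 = -0.00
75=75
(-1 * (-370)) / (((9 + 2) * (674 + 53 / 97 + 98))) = 35890 / 824307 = 0.04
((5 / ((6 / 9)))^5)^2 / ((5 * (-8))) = -115330078125 / 8192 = -14078378.68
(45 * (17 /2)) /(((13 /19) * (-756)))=-1615 /2184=-0.74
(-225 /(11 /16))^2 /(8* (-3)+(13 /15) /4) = -777600000 /172667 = -4503.47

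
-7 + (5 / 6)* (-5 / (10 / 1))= -89 / 12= -7.42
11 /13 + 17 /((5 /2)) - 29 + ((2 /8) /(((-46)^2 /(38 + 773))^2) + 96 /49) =-1104230806743 /57042789440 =-19.36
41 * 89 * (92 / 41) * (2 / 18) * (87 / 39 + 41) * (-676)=-26587345.78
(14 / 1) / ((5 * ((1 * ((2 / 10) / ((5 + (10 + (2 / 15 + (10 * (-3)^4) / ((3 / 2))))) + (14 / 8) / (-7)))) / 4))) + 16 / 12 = 155374 / 5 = 31074.80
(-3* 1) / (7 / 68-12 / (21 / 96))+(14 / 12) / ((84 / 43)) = 1223525 / 1876536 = 0.65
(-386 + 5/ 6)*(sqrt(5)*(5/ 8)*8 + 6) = -11555*sqrt(5)/ 6 - 2311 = -6617.29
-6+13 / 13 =-5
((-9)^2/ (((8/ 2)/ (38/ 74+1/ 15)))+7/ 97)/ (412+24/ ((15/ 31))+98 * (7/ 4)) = 424249/ 22721959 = 0.02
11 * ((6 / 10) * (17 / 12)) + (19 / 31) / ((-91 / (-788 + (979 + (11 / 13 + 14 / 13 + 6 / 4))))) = 5897401 / 733460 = 8.04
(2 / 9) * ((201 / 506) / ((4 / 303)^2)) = 2050401 / 4048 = 506.52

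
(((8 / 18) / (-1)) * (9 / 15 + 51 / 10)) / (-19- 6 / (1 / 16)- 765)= 19 / 6600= 0.00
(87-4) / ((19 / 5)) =415 / 19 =21.84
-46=-46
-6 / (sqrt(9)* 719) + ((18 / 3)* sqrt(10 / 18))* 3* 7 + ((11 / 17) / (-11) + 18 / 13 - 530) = -84006245 / 158899 + 42* sqrt(5) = -434.76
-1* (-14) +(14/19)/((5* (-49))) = 9308/665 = 14.00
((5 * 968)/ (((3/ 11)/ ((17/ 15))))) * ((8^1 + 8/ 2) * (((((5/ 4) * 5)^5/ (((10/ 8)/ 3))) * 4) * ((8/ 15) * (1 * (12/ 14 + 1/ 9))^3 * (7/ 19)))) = 8024842323437500/ 2036097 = 3941286846.08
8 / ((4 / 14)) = 28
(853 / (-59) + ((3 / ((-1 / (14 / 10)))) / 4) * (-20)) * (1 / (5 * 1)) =386 / 295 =1.31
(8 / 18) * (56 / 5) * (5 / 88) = 28 / 99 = 0.28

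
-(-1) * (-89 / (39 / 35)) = -3115 / 39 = -79.87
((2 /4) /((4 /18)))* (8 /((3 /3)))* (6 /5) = 108 /5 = 21.60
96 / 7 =13.71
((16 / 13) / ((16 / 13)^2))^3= 2197 / 4096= 0.54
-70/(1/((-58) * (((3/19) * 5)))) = 60900/19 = 3205.26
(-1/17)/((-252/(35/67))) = 5/41004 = 0.00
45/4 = 11.25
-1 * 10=-10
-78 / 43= -1.81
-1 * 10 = -10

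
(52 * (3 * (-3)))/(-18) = 26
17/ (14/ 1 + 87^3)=0.00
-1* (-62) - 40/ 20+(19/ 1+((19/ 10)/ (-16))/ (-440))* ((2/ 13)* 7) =36819333/ 457600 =80.46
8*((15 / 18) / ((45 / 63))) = 28 / 3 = 9.33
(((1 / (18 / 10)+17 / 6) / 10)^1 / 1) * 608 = 206.04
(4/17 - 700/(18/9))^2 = 122335.35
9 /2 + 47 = 103 /2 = 51.50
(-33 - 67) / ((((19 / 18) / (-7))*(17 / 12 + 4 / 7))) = 1058400 / 3173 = 333.56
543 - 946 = -403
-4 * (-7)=28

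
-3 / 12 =-0.25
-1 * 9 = -9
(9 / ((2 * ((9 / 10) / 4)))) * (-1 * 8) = -160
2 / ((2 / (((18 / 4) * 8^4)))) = 18432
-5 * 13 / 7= -65 / 7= -9.29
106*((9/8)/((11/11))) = 477/4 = 119.25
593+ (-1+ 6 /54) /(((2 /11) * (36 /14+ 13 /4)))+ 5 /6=1739843 /2934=592.99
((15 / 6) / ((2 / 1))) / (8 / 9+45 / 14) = 315 / 1034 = 0.30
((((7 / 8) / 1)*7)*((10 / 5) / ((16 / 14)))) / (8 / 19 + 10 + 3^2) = 6517 / 11808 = 0.55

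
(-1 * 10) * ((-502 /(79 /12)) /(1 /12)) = 722880 /79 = 9150.38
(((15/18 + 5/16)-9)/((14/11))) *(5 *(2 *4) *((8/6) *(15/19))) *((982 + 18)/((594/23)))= -108387500/10773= -10061.03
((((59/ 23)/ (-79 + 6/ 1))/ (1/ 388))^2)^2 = 274621761778544896/ 7946992159681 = 34556.69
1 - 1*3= -2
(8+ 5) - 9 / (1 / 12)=-95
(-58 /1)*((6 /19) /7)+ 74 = 9494 /133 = 71.38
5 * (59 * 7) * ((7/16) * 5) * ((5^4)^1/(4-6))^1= -45171875/32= -1411621.09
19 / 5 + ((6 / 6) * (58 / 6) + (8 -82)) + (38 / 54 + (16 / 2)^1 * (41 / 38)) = -131323 / 2565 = -51.20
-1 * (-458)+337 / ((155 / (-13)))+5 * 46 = 102259 / 155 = 659.74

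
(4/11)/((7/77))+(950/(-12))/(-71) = 2179/426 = 5.12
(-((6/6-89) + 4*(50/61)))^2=26708224/3721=7177.70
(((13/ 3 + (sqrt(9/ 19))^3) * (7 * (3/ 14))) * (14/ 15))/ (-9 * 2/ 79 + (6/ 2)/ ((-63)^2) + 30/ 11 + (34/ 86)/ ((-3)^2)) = 9343506249 * sqrt(19)/ 227018290330 + 115351929/ 48373810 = 2.56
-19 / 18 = -1.06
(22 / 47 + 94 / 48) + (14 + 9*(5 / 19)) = 402811 / 21432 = 18.79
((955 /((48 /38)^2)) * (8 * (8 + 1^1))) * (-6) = -1034265 /4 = -258566.25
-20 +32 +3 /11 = 135 /11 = 12.27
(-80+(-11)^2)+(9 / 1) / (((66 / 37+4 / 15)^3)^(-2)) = 2305105896763460809 / 3247247486390625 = 709.86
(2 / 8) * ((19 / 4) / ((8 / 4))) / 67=19 / 2144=0.01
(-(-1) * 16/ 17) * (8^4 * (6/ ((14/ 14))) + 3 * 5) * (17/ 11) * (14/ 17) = 5508384/ 187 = 29456.60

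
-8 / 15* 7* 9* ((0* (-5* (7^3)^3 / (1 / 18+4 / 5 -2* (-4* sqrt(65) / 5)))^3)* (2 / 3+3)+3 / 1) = -504 / 5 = -100.80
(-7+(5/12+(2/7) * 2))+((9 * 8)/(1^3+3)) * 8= 11591/84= 137.99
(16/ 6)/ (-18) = -0.15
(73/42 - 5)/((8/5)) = -685/336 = -2.04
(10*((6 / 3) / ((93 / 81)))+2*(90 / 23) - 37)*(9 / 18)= -8381 / 1426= -5.88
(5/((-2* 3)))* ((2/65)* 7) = -7/39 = -0.18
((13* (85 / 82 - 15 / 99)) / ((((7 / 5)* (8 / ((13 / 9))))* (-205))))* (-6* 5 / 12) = 2023775 / 111833568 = 0.02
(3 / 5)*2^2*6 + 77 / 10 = 221 / 10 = 22.10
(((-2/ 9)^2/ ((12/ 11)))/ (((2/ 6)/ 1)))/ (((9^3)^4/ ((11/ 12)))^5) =1771561/ 36219447022812927502912121430259257340963466011471383887145864192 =0.00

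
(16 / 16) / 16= 1 / 16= 0.06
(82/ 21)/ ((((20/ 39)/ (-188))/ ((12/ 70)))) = -300612/ 1225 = -245.40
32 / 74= 16 / 37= 0.43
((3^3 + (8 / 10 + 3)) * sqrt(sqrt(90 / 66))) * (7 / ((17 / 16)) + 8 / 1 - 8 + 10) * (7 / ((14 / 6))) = 11844 * 11^(3 / 4) * 15^(1 / 4) / 85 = 1656.33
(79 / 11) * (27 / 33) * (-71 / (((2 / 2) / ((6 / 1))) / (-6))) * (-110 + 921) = 1473843276 / 121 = 12180522.94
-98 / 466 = -49 / 233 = -0.21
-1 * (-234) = 234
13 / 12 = 1.08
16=16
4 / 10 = 2 / 5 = 0.40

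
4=4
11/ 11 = 1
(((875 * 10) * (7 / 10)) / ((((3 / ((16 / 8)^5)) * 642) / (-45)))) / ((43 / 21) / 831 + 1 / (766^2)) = -5017344688440000 / 2701531613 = -1857222.28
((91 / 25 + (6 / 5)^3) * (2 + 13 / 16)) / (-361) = -6039 / 144400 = -0.04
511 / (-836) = -511 / 836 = -0.61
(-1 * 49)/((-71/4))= 196/71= 2.76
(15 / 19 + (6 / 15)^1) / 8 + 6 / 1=4673 / 760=6.15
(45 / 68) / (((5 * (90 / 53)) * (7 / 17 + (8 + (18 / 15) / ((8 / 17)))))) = 53 / 7454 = 0.01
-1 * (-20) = 20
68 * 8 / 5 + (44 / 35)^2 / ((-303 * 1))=40381904 / 371175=108.79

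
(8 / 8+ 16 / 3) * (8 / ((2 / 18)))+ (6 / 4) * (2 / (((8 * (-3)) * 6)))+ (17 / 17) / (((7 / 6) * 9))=153241 / 336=456.07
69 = 69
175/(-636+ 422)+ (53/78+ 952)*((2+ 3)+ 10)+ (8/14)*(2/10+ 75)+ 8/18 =6280127116/438165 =14332.79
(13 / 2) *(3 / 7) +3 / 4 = 99 / 28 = 3.54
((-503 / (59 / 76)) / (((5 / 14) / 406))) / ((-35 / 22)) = 682904992 / 1475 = 462986.44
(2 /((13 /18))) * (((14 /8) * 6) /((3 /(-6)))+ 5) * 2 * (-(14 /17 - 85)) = -1648512 /221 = -7459.33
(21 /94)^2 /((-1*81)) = -49 /79524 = -0.00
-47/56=-0.84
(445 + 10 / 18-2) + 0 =3992 / 9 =443.56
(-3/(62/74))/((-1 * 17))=111/527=0.21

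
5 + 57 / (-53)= 208 / 53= 3.92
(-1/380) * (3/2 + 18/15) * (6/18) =-9/3800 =-0.00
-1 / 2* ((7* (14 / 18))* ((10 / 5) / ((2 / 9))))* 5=-245 / 2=-122.50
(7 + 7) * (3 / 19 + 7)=1904 / 19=100.21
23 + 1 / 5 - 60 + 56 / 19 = -3216 / 95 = -33.85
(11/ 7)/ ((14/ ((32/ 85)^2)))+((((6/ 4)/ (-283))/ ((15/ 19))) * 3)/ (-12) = 14096143/ 801512600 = 0.02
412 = 412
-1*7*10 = -70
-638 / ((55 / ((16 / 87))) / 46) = -1472 / 15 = -98.13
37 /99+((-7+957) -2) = 93889 /99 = 948.37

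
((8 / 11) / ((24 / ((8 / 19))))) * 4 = 32 / 627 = 0.05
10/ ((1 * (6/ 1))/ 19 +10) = 95/ 98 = 0.97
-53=-53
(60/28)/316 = 15/2212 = 0.01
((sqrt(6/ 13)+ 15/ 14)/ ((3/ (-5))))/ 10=-0.29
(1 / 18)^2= 1 / 324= 0.00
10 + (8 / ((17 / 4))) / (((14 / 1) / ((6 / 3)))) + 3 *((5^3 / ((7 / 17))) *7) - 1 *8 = 758895 / 119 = 6377.27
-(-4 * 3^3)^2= -11664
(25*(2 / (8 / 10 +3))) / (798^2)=125 / 6049638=0.00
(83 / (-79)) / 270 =-83 / 21330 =-0.00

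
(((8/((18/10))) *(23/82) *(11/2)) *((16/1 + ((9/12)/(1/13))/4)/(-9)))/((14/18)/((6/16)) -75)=33925/176136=0.19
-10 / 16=-5 / 8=-0.62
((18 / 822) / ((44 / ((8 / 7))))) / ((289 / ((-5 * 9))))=-270 / 3048661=-0.00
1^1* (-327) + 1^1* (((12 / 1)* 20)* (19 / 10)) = 129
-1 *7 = -7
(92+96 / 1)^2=35344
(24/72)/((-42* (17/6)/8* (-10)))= 4/1785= 0.00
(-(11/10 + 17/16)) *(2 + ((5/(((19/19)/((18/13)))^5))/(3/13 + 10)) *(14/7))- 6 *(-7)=4090033471/151944520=26.92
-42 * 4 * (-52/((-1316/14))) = -4368/47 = -92.94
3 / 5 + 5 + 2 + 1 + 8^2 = 363 / 5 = 72.60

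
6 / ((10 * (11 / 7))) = 21 / 55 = 0.38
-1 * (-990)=990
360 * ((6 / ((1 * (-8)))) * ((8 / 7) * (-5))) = 10800 / 7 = 1542.86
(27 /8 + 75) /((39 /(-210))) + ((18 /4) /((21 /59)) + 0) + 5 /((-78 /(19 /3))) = -1342447 /3276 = -409.78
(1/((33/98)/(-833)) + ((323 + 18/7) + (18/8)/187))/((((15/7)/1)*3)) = -33743519/100980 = -334.16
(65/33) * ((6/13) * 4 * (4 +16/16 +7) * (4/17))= 1920/187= 10.27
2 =2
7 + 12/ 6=9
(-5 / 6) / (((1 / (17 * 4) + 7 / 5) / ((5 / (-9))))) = 4250 / 12987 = 0.33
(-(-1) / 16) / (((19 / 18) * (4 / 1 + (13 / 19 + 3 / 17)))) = 153 / 12560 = 0.01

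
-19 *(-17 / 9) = 323 / 9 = 35.89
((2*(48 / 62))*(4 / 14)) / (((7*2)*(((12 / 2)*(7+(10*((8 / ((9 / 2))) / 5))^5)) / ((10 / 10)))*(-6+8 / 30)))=-708588 / 443734631935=-0.00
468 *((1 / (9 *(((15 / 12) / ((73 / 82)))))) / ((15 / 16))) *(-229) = -27817088 / 3075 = -9046.21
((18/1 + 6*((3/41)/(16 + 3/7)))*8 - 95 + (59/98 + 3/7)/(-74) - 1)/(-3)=-1648106441/102579540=-16.07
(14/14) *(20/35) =4/7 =0.57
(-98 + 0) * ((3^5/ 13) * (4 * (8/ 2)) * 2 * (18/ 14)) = -979776/ 13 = -75367.38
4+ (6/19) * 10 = 136/19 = 7.16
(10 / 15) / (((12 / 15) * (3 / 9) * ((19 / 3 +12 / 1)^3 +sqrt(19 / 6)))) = 22460625 / 55361276633- 1215 * sqrt(114) / 110722553266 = 0.00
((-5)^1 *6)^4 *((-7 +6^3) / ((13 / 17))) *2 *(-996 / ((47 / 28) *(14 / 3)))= -34397019360000 / 611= -56296267364.98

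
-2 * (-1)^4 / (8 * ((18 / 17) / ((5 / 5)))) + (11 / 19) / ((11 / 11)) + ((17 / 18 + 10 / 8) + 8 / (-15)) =1523 / 760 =2.00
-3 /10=-0.30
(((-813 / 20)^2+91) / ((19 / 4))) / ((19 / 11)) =7671059 / 36100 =212.49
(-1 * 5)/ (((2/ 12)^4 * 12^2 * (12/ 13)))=-195/ 4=-48.75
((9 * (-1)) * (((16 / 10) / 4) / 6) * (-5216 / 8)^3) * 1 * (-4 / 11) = -3326013696 / 55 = -60472976.29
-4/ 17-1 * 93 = -1585/ 17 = -93.24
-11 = -11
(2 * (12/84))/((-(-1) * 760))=1/2660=0.00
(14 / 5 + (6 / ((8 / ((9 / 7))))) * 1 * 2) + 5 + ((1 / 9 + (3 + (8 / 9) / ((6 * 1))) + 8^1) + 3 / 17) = 680009 / 32130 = 21.16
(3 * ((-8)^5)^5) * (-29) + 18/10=16433835360386365343662089/5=3286767072077273068732418.00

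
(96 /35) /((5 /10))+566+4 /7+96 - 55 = 21457 /35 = 613.06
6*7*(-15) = -630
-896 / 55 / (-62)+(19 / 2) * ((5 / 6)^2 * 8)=813907 / 15345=53.04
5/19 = 0.26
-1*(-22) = 22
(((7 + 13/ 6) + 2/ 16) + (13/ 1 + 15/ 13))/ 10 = 2.34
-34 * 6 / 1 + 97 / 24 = -4799 / 24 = -199.96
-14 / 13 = -1.08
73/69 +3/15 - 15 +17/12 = -17009/1380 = -12.33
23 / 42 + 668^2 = 18741431 / 42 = 446224.55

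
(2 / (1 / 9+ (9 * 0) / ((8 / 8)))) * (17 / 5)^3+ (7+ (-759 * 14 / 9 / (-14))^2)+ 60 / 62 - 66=270684086 / 34875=7761.55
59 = 59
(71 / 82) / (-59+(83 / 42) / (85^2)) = -10772475 / 734042147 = -0.01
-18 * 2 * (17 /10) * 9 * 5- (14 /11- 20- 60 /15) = -30044 /11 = -2731.27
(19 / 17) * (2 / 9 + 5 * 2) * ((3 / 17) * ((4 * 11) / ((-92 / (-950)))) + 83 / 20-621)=-6131.38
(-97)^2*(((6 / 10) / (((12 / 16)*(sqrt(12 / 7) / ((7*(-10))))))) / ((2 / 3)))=-131726*sqrt(21)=-603644.37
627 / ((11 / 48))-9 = 2727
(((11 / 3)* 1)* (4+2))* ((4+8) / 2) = 132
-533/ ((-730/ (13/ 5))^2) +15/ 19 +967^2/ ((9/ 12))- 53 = 946747310495611/ 759382500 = 1246733.12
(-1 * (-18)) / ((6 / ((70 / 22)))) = 105 / 11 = 9.55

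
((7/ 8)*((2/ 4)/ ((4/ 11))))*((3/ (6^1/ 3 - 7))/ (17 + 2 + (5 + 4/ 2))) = -0.03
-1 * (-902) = 902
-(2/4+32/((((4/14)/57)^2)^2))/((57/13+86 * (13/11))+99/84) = -202962426877210/429227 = -472855684.47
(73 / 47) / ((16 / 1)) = 0.10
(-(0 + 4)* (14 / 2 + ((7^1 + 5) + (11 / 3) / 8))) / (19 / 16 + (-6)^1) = 16.17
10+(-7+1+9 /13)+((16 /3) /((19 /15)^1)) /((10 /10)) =2199 /247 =8.90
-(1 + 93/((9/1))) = -34/3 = -11.33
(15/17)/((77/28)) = 60/187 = 0.32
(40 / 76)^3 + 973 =6674807 / 6859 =973.15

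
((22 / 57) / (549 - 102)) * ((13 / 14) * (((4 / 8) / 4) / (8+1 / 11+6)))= 1573 / 221157720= 0.00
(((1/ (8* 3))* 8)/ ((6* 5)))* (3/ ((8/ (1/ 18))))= 1/ 4320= 0.00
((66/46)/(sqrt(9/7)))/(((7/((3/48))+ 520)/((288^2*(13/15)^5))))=522780544*sqrt(7)/17034375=81.20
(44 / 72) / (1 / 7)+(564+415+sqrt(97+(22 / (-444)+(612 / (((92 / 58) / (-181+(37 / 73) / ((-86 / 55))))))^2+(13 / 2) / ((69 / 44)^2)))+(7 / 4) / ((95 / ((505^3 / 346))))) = 1855430527 / 236664+sqrt(1257299457043978542511982) / 16027734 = 77799.52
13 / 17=0.76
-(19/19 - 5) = 4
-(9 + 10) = -19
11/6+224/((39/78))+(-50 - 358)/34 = 2627/6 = 437.83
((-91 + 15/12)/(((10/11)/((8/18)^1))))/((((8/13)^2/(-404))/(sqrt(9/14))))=67405481 * sqrt(14)/6720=37530.98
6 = 6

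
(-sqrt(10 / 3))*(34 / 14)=-17*sqrt(30) / 21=-4.43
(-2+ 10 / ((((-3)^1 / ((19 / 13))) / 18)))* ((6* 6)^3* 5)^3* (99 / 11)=-133221273159794688000 / 13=-10247790243061129846.15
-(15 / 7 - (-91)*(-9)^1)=5718 / 7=816.86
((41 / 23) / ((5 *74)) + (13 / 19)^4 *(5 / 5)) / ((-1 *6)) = -248397271 / 6654190260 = -0.04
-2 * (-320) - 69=571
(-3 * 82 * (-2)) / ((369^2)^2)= 4 / 150730227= 0.00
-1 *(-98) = 98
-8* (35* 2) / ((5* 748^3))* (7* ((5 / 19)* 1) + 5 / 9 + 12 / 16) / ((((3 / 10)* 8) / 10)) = -376775 / 107347556448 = -0.00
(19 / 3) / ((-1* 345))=-19 / 1035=-0.02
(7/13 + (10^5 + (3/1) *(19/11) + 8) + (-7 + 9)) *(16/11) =145477.41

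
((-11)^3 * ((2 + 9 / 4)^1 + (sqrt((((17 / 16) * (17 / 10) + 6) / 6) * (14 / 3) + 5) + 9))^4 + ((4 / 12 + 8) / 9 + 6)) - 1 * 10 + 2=-117594350459099 / 2073600 - 18958642879 * sqrt(159430) / 172800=-100517744.63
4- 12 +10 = 2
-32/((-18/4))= 64/9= 7.11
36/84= 3/7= 0.43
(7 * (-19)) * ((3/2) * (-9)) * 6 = 10773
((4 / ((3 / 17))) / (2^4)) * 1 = 1.42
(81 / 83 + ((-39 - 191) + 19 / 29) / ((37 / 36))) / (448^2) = -19786275 / 17874497536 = -0.00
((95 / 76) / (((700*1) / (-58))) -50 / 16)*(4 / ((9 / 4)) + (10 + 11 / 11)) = -2599 / 63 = -41.25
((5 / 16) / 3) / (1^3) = 5 / 48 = 0.10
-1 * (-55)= 55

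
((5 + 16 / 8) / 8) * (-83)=-581 / 8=-72.62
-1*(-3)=3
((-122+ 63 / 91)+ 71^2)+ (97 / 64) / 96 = 392946925 / 79872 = 4919.71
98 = 98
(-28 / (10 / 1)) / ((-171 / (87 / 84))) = 29 / 1710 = 0.02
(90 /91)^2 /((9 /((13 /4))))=225 /637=0.35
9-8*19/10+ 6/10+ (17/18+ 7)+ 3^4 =7501/90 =83.34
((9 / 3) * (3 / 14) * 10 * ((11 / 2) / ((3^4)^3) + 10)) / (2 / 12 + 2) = 53144155 / 1791153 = 29.67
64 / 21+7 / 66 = 1457 / 462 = 3.15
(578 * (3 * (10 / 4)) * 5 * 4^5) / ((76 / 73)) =405062400 / 19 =21319073.68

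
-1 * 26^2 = -676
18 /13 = 1.38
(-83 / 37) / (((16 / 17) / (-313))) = 441643 / 592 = 746.02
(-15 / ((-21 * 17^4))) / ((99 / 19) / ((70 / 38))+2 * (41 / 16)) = 200 / 186001267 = 0.00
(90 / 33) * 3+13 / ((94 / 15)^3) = 75235185 / 9136424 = 8.23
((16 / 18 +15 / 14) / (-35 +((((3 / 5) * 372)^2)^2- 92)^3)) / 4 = 0.00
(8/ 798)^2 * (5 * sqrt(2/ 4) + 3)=16/ 53067 + 40 * sqrt(2)/ 159201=0.00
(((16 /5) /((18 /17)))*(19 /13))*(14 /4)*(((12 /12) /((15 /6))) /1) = 18088 /2925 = 6.18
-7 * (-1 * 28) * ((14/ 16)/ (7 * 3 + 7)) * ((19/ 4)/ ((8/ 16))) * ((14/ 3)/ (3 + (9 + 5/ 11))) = 71687/ 3288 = 21.80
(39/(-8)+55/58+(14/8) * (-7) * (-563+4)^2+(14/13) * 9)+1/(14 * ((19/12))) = -1535472431625/401128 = -3827886.44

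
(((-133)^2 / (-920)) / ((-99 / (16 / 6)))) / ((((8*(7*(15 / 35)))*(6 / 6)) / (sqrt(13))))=17689*sqrt(13) / 819720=0.08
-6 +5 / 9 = -49 / 9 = -5.44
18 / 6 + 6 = 9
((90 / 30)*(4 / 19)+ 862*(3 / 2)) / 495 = 2731 / 1045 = 2.61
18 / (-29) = -18 / 29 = -0.62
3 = 3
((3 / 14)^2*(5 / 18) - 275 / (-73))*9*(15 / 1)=14602275 / 28616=510.28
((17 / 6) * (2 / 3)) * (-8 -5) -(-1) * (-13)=-338 / 9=-37.56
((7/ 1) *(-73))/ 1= -511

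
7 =7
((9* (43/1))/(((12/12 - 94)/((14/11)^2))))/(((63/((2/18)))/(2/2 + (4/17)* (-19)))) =71036/1721709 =0.04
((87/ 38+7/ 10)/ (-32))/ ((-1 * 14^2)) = 71/ 148960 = 0.00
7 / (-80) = -7 / 80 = -0.09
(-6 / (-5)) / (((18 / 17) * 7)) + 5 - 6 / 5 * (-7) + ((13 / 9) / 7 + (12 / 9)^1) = 4757 / 315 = 15.10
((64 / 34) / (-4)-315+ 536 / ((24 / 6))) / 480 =-617 / 1632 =-0.38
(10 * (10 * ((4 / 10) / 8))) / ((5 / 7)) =7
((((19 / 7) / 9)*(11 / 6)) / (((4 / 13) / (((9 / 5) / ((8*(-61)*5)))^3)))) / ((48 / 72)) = -220077 / 203374976000000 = -0.00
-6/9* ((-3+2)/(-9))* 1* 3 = -2/9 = -0.22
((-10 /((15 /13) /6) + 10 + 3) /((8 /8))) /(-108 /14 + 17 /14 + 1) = 78 /11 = 7.09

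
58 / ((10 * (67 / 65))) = 377 / 67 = 5.63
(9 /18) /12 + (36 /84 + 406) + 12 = 70303 /168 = 418.47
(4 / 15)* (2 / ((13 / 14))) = 112 / 195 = 0.57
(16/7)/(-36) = -4/63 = -0.06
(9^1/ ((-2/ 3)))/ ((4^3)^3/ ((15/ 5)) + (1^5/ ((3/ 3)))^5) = -81/ 524294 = -0.00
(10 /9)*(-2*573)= -3820 /3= -1273.33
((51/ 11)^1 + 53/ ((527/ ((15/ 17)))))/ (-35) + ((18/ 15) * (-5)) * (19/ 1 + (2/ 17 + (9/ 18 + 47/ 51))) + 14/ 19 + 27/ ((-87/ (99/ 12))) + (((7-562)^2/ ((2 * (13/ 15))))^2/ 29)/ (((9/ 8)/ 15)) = 2664826941897510630633/ 183535686620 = 14519393971.67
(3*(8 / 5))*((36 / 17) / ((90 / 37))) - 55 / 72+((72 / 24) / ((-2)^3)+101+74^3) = 6201519011 / 15300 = 405328.04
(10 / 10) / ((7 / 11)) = 11 / 7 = 1.57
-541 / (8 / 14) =-946.75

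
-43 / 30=-1.43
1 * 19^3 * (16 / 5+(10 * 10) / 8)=1076863 / 10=107686.30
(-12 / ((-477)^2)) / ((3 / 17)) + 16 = 3640396 / 227529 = 16.00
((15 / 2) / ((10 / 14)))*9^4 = 137781 / 2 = 68890.50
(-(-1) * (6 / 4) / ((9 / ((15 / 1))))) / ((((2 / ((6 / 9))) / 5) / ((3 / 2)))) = 25 / 4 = 6.25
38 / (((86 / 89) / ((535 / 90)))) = 180937 / 774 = 233.77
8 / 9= 0.89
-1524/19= -80.21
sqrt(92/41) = 2 * sqrt(943)/41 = 1.50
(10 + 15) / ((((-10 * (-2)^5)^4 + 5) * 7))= 5 / 14680064007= 0.00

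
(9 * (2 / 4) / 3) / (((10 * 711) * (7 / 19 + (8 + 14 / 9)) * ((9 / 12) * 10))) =0.00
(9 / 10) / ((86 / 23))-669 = -575133 / 860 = -668.76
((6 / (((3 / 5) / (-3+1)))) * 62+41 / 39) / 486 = -48319 / 18954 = -2.55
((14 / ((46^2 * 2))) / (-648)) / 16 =-7 / 21938688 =-0.00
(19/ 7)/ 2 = 19/ 14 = 1.36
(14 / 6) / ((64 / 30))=35 / 32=1.09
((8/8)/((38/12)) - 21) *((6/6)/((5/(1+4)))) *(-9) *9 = 31833/19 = 1675.42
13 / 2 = 6.50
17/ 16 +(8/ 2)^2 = 273/ 16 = 17.06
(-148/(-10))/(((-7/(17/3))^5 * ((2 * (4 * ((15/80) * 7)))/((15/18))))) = -0.41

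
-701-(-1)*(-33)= -734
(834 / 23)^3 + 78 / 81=15662846350 / 328509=47678.59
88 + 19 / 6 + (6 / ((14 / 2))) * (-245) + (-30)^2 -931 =-899 / 6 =-149.83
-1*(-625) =625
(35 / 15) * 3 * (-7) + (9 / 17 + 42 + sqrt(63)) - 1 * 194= -3408 / 17 + 3 * sqrt(7)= -192.53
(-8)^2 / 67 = 64 / 67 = 0.96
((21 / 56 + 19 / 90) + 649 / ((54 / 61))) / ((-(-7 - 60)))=792413 / 72360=10.95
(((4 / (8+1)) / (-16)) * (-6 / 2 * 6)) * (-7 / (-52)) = 7 / 104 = 0.07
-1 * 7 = -7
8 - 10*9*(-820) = 73808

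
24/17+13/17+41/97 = 4286/1649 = 2.60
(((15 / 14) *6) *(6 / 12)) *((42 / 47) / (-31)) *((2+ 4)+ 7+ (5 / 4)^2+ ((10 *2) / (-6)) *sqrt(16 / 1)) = -2655 / 23312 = -0.11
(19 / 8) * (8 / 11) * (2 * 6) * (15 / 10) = 31.09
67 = 67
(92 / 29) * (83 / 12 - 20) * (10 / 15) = -7222 / 261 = -27.67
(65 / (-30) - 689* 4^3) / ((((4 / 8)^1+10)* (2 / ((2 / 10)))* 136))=-264589 / 85680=-3.09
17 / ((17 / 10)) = 10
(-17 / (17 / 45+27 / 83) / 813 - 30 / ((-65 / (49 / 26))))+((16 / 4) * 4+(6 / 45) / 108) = 31550657992 / 1873408095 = 16.84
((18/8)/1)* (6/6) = 9/4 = 2.25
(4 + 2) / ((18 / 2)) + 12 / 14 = 32 / 21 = 1.52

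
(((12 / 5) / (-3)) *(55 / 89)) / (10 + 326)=-11 / 7476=-0.00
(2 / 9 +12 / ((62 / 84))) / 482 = 0.03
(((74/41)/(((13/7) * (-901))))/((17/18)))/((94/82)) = -9324/9358687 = -0.00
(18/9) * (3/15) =2/5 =0.40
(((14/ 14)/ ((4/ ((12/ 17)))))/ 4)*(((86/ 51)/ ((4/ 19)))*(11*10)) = 44935/ 1156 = 38.87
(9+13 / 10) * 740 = 7622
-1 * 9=-9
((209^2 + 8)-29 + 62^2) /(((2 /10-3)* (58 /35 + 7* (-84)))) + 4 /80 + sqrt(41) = sqrt(41) + 5948261 /205220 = 35.39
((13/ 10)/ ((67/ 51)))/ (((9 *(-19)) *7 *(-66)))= 221/ 17643780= 0.00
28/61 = 0.46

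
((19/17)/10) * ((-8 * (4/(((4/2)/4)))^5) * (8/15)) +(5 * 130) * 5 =-15779194/1275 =-12375.84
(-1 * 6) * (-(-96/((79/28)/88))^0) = 6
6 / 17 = 0.35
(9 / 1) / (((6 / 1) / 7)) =21 / 2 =10.50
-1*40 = -40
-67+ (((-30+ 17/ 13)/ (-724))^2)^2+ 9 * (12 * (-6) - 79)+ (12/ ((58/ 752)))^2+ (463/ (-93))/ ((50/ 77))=349441530200175183870617837/ 15344283964328573779200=22773.40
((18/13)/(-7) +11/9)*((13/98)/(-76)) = -839/469224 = -0.00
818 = 818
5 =5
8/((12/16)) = 32/3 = 10.67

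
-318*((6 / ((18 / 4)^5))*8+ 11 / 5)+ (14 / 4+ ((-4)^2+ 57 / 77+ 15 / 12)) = -6935159009 / 10103940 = -686.38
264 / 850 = 132 / 425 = 0.31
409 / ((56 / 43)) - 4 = 17363 / 56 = 310.05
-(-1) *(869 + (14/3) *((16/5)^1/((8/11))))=13343/15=889.53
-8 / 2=-4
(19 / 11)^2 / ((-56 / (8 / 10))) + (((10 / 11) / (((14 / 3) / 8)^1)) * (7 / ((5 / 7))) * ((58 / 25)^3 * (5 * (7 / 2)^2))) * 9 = 556534901831 / 5293750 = 105130.56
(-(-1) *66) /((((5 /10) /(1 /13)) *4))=33 /13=2.54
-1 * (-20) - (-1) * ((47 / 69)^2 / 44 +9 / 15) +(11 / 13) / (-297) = 841811603 / 40849380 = 20.61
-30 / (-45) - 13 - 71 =-250 / 3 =-83.33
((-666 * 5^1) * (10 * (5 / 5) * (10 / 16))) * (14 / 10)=-58275 / 2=-29137.50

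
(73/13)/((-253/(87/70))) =-6351/230230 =-0.03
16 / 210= 8 / 105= 0.08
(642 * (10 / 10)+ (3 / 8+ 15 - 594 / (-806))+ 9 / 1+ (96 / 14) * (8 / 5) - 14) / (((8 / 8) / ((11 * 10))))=824286881 / 11284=73049.17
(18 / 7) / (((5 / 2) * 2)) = 18 / 35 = 0.51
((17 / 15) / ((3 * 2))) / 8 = 17 / 720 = 0.02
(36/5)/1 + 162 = 846/5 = 169.20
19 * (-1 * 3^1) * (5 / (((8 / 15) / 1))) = -4275 / 8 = -534.38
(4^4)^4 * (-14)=-60129542144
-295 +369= 74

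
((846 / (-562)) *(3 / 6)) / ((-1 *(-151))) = -423 / 84862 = -0.00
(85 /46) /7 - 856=-275547 /322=-855.74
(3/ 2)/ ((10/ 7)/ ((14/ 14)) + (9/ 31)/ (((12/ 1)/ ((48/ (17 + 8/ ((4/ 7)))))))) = 20181/ 19724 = 1.02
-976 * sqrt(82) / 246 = -488 * sqrt(82) / 123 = -35.93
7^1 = 7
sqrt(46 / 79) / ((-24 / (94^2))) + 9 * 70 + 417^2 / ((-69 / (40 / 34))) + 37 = -898463 / 391 - 2209 * sqrt(3634) / 474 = -2578.80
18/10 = 9/5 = 1.80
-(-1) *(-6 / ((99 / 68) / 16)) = -2176 / 33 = -65.94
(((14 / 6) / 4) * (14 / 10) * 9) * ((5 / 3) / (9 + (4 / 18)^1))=1.33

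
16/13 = 1.23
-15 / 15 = -1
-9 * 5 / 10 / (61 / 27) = -1.99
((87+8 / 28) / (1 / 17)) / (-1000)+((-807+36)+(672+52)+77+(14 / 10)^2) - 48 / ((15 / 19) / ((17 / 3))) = -314.06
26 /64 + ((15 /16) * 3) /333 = 491 /1184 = 0.41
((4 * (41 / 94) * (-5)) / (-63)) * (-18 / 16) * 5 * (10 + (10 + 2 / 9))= -13325 / 846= -15.75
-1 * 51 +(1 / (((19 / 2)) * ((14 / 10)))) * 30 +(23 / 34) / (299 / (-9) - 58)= -180993993 / 3712562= -48.75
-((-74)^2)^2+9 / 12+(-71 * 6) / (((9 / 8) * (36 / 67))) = -3238626239 / 108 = -29987279.99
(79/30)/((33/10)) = 79/99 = 0.80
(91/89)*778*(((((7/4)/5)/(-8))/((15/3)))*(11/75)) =-1.02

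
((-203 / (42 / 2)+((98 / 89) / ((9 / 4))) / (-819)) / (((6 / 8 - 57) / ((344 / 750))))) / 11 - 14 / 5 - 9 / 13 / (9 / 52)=-6.79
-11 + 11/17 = -176/17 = -10.35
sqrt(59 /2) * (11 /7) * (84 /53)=66 * sqrt(118) /53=13.53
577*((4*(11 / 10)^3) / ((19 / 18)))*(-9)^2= 559862523 / 2375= 235731.59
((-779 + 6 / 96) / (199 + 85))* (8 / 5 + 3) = -286649 / 22720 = -12.62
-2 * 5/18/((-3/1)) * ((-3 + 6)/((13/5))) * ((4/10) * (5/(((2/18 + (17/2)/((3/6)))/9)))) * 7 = 225/143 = 1.57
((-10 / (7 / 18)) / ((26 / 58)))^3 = -142236648000 / 753571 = -188750.16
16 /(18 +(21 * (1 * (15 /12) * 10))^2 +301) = 64 /276901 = 0.00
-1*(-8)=8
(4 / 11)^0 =1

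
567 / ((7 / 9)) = 729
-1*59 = -59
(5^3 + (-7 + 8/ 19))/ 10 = 225/ 19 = 11.84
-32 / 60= -8 / 15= -0.53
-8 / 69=-0.12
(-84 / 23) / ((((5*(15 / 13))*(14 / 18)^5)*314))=-1535274 / 216750275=-0.01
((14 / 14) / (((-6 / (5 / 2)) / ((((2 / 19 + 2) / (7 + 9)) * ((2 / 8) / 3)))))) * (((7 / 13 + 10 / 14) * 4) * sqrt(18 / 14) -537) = 4475 / 1824 -25 * sqrt(7) / 2548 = 2.43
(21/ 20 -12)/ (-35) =219/ 700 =0.31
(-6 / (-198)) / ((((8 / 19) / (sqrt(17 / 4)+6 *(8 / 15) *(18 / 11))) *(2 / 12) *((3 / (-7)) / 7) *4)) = -5586 / 605 - 931 *sqrt(17) / 1056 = -12.87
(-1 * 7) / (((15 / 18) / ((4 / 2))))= -84 / 5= -16.80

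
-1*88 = -88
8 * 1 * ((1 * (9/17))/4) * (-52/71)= -936/1207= -0.78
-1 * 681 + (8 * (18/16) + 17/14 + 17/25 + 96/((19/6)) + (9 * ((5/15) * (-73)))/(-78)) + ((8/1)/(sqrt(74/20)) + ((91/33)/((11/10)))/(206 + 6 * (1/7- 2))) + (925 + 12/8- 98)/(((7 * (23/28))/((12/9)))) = -36496357473817/82041309350 + 8 * sqrt(370)/37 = -440.69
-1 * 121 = -121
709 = 709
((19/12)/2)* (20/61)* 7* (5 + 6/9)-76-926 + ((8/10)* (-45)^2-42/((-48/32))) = 656.30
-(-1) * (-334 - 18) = -352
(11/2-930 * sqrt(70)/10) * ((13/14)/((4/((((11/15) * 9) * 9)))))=42471/560-359073 * sqrt(70)/280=-10653.52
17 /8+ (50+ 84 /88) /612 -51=-164233 /3366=-48.79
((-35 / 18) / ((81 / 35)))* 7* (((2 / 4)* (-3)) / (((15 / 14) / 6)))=12005 / 243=49.40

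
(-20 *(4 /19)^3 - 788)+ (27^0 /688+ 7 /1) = -3686406533 /4718992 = -781.19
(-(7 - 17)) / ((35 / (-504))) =-144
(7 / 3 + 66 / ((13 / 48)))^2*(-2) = -184128050 / 1521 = -121057.23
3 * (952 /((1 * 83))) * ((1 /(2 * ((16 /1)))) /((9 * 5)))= 119 /4980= 0.02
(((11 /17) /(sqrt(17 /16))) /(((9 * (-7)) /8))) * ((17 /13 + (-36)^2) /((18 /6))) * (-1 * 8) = 47491840 * sqrt(17) /710073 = 275.77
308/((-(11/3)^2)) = -252/11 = -22.91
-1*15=-15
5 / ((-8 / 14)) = -35 / 4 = -8.75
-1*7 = -7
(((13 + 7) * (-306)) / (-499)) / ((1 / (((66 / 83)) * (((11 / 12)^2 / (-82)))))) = -339405 / 3396194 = -0.10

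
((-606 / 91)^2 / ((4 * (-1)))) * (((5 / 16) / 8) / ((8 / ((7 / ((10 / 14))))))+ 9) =-850610385 / 8479744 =-100.31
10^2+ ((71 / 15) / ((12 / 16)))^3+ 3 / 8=256423807 / 729000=351.75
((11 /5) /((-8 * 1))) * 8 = -2.20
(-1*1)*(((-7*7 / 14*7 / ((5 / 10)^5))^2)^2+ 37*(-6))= -377801998114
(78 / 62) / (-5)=-39 / 155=-0.25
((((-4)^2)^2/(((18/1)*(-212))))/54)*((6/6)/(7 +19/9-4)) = -8/32913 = -0.00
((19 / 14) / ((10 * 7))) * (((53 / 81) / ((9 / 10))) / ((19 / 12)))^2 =224720 / 54974619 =0.00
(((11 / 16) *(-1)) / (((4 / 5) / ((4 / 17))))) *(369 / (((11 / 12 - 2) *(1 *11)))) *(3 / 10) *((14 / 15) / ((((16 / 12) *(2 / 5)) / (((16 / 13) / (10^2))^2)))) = 23247 / 46686250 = 0.00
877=877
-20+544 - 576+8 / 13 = -668 / 13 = -51.38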